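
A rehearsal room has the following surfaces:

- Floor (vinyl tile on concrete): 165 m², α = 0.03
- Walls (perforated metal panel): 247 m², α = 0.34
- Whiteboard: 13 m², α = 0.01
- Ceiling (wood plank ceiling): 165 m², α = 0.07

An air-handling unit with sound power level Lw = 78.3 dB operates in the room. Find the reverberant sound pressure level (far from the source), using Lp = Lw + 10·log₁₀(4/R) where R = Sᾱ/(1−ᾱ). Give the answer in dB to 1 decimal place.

63.5 dB

A = 100.610 sabins; S = 590.0 m².
ᾱ = 0.1705, so room constant R = A/(1−ᾱ) = 121.290 m².
Lp = Lw + 10 log₁₀(4/R) = 78.3 -14.82 = 63.5 dB.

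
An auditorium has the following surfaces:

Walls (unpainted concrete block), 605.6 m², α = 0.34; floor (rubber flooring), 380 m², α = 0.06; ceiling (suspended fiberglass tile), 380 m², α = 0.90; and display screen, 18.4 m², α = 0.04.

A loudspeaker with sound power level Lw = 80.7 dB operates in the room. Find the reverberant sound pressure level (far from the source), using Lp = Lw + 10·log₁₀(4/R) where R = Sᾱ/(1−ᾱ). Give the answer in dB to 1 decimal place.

Σ(Sᵢαᵢ) = 605.6·0.34 + 380·0.06 + 380·0.90 + 18.4·0.04 = 571.440; total area S = 1384.0 m².
ᾱ = 0.4129, so room constant R = A/(1−ᾱ) = 973.327 m².
Lp = Lw + 10 log₁₀(4/R) = 80.7 -23.86 = 56.8 dB.

56.8 dB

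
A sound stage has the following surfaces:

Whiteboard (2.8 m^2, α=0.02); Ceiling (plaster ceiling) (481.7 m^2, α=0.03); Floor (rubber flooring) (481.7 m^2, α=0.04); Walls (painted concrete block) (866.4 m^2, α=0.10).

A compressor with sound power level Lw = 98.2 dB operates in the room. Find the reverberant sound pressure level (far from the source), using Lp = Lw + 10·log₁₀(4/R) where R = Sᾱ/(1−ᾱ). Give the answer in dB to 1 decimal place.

A = 120.415 sabins; S = 1832.6 m^2.
ᾱ = 0.0657, so room constant R = A/(1−ᾱ) = 128.883 m^2.
Lp = 98.2 + 10·log₁₀(4/128.883) = 98.2 + (-15.08) = 83.1 dB.

83.1 dB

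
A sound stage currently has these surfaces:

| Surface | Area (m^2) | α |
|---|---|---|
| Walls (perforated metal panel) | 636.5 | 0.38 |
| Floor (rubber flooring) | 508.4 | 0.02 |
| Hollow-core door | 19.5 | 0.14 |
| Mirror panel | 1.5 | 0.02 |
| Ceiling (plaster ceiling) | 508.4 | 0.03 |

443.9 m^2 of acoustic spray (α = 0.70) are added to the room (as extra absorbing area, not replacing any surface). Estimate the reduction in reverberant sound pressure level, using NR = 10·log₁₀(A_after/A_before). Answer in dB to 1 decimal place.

3.3 dB

A_before = Σ Sᵢαᵢ = 636.5·0.38 + 508.4·0.02 + 19.5·0.14 + 1.5·0.02 + 508.4·0.03 = 270.050 sabins.
Treatment contributes 443.9·0.70 = 310.730 sabins.
New total A_after = 580.780 sabins.
NR = 10·log₁₀(580.780/270.050) = 3.3 dB.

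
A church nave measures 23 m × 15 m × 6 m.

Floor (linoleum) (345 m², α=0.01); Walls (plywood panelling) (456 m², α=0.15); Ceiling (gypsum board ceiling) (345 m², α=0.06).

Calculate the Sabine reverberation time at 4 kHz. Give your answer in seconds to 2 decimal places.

3.60 s

Total absorption A = 345×0.01 + 456×0.15 + 345×0.06
  = 3.450 + 68.400 + 20.700 = 92.550 m² sabins.
V = 23·15·6 = 2070 m³.
T = 0.161 V/A = 0.161·2070/92.550 = 3.60 s.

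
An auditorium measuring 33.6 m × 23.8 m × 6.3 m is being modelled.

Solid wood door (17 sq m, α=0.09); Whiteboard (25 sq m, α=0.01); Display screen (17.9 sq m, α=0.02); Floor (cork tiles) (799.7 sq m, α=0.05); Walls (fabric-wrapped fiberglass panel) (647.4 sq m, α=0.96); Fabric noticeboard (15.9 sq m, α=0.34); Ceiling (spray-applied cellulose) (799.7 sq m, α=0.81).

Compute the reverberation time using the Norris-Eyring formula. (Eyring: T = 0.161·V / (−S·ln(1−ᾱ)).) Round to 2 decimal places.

S = Σ Sᵢ = 2322.6 sq m.
Absorption A = 17·0.09 + 25·0.01 + 17.9·0.02 + 799.7·0.05 + 647.4·0.96 + 15.9·0.34 + 799.7·0.81 = 1316.790 sabins.
Mean coefficient ᾱ = A/S = 0.5669.
−S·ln(1−ᾱ) = −2322.6 × ln(1 − 0.5669) = 1943.521.
V = 33.6 × 23.8 × 6.3 = 5037.984 m³.
RT60 = 0.161 × 5037.984 / 1943.521 = 0.42 s.

0.42 sec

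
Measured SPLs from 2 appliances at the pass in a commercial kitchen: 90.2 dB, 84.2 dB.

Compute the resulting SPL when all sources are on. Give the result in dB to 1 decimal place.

Converting to relative power and adding: 10^(90.2/10) + 10^(84.2/10) = 1.31e+09.
Combined level = 10 log₁₀(1.31e+09) = 91.2 dB.

91.2 dB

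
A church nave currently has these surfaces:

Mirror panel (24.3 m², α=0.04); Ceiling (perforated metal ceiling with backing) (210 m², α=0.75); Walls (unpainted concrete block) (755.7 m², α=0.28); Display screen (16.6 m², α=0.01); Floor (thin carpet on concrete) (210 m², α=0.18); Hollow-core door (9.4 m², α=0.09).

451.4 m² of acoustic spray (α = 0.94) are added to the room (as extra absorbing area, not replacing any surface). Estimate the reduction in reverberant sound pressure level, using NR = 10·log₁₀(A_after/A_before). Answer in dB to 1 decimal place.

3.1 dB

A_before = Σ Sᵢαᵢ = 24.3·0.04 + 210·0.75 + 755.7·0.28 + 16.6·0.01 + 210·0.18 + 9.4·0.09 = 408.880 sabins.
Treatment contributes 451.4·0.94 = 424.316 sabins.
A_after = 408.880 + 424.316 = 833.196 sabins.
NR = 10·log₁₀(833.196/408.880) = 3.1 dB.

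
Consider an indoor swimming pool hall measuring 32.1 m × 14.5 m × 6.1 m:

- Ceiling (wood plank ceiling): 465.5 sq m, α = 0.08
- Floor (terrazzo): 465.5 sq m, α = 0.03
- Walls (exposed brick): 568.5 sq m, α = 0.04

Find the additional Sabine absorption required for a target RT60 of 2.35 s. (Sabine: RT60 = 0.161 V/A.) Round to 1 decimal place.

A₁ = Σ Sᵢαᵢ = 465.5·0.08 + 465.5·0.03 + 568.5·0.04 = 73.945 sabins.
For T = 2.35 s, need A₂ = 0.161·V/T = 0.161·2839.245/2.35 = 194.518 sabins.
Additional absorption ΔA = 194.518 − 73.945 = 120.6 sabins.

120.6 sabins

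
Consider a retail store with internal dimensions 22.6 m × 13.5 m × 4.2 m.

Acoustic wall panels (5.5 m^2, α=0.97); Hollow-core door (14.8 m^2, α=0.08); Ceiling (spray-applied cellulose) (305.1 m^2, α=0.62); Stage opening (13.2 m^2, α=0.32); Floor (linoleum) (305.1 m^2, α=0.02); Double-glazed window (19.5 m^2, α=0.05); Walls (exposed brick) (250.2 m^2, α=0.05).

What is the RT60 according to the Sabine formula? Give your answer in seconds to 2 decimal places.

0.94 s

Total absorption A = 5.5·0.97 + 14.8·0.08 + 305.1·0.62 + 13.2·0.32 + 305.1·0.02 + 19.5·0.05 + 250.2·0.05
  = 5.335 + 1.184 + 189.162 + 4.224 + 6.102 + 0.975 + 12.510 = 219.492 m^2 sabins.
Room volume: 1281.42 m³.
T = 0.161 V/A = 0.161·1281.42/219.492 = 0.94 s.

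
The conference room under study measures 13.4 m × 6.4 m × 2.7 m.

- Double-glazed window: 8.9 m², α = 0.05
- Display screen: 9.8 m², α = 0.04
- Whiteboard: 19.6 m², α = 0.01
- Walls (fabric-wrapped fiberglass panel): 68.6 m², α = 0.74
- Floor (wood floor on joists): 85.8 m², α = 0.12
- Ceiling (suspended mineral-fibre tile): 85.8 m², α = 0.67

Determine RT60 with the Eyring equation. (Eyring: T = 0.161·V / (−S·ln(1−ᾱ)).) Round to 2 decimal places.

0.24 sec

S = Σ Sᵢ = 278.5 m².
Σ(Sᵢαᵢ) = 8.9×0.05 + 9.8×0.04 + 19.6×0.01 + 68.6×0.74 + 85.8×0.12 + 85.8×0.67 = 119.579.
ᾱ = 119.579 / 278.5 = 0.4294.
−S·ln(1−ᾱ) = −278.5 × ln(1 − 0.4294) = 156.257.
V = 13.4 × 6.4 × 2.7 = 231.552 m³.
T = 0.161·V/[−S·ln(1−ᾱ)] = 0.161·231.552/156.257 = 0.24 s.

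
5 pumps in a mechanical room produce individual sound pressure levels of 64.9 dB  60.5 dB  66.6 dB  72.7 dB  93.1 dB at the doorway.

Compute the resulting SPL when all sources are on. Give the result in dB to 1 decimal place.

93.2 dB

Σ 10^(Lᵢ/10) = 2.069e+09.
Back to dB: 10·log₁₀ Σ = 93.2 dB.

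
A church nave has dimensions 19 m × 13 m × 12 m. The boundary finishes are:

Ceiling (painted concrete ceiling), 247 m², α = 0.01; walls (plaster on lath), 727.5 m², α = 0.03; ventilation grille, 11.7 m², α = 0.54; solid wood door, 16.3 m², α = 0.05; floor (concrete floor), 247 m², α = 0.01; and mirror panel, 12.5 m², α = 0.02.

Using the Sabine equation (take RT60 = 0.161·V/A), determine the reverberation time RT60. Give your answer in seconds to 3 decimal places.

13.975 s

A = Σ Sᵢαᵢ = 247*0.01 + 727.5*0.03 + 11.7*0.54 + 16.3*0.05 + 247*0.01 + 12.5*0.02 = 34.148 sabins.
V = 19·13·12 = 2964 m³.
RT60 = 0.161 · V / A = 0.161 × 2964 / 34.148 = 13.975 s.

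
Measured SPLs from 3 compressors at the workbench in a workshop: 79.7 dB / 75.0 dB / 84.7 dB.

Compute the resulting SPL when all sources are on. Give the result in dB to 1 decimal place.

86.2 dB

Sum in the linear (power) domain: Σ 10^(Lᵢ/10) = 10^(79.7/10) + 10^(75.0/10) + 10^(84.7/10) = 4.201e+08.
Combined level = 10 log₁₀(4.201e+08) = 86.2 dB.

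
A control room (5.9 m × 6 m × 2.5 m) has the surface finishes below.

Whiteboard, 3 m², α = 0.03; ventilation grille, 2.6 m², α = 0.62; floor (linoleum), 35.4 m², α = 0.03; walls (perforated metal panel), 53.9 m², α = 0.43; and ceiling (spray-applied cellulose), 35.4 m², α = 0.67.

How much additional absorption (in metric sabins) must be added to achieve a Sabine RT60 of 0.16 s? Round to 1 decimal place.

39.4 sabins

Summing Sᵢαᵢ: 0.090 + 1.612 + 1.062 + 23.177 + 23.718 → A₁ = 49.659 sabins.
V = 88.5 m³. Required absorption A₂ = 0.161 × 88.5 / 0.16 = 89.053 sabins.
Additional absorption ΔA = 89.053 − 49.659 = 39.4 sabins.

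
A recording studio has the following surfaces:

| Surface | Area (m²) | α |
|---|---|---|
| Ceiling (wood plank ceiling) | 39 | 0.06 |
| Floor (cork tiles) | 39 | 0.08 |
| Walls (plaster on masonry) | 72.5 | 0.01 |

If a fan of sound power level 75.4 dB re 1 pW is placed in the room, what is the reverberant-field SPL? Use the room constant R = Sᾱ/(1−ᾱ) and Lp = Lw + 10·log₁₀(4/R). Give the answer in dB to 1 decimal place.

A = 6.185 sabins; S = 150.5 m².
ᾱ = 6.185/150.5 = 0.0411; R = Sᾱ/(1−ᾱ) = 6.185/(1−0.0411) = 6.450 m².
Lp = Lw + 10 log₁₀(4/R) = 75.4 -2.07 = 73.3 dB.

73.3 dB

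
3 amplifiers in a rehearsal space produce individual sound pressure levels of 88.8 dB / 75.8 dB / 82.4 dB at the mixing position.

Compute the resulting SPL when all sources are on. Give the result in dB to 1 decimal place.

89.9 dB

Converting to relative power and adding: 10^(88.8/10) + 10^(75.8/10) + 10^(82.4/10) = 9.704e+08.
L_total = 10·log₁₀(9.704e+08) = 89.9 dB.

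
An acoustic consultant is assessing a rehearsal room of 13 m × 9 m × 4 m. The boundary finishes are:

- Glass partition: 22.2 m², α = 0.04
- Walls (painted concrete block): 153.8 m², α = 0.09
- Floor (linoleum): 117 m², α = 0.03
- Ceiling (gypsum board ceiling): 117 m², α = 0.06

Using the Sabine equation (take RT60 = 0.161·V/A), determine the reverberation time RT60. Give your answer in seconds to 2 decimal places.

2.98 s

Summing Sᵢαᵢ: 0.888 + 13.842 + 3.510 + 7.020 → A = 25.260 sabins.
Volume V = 13 × 9 × 4 = 468 m³.
RT60 = 0.161 · V / A = 0.161 × 468 / 25.260 = 2.98 s.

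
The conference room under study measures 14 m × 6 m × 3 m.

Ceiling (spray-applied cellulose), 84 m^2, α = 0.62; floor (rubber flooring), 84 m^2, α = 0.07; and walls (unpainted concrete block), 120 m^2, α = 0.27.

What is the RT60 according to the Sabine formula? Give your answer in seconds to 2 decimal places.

0.45 s

Equivalent absorption area: A = 84×0.62 + 84×0.07 + 120×0.27 = 90.360 m^2.
V = 14·6·3 = 252 m³.
RT60 = 0.161 · V / A = 0.161 × 252 / 90.360 = 0.45 s.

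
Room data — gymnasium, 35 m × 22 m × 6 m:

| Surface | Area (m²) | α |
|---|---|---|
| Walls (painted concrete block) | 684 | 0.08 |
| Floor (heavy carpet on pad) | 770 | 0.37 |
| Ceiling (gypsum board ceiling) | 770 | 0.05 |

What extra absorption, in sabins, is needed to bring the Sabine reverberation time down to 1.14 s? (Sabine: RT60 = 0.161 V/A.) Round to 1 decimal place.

274.4 sabins

A₁ = Σ Sᵢαᵢ = 684×0.08 + 770×0.37 + 770×0.05 = 378.120 sabins.
Target A₂ = 0.161·4620/1.14 = 652.474 sabins (V = 4620 m³).
Shortfall: 652.474 − 378.120 = 274.4 sabins.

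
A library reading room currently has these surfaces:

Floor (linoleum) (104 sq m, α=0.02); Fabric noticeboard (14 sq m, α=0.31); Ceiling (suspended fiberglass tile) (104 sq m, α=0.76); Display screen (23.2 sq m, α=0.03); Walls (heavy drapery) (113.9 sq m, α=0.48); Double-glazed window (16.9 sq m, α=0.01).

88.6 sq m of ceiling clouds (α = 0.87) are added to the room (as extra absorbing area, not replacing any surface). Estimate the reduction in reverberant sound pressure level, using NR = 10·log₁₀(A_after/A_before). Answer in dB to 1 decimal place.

Total absorption A_before = 104*0.02 + 14*0.31 + 104*0.76 + 23.2*0.03 + 113.9*0.48 + 16.9*0.01
  = 2.080 + 4.340 + 79.040 + 0.696 + 54.672 + 0.169 = 140.997 sq m sabins.
Treatment contributes 88.6·0.87 = 77.082 sabins.
A_after = 140.997 + 77.082 = 218.079 sabins.
Reduction = 10 log₁₀(A_after/A_before) = 10 log₁₀(1.5467) = 1.9 dB.

1.9 dB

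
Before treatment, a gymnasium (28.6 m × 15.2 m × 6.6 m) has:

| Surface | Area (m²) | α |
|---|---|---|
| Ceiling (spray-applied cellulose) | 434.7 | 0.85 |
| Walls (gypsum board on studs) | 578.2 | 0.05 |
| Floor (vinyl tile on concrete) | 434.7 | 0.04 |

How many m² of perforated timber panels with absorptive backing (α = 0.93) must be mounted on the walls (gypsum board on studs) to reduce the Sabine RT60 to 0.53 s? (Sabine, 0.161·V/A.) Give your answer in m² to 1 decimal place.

517.9

Equivalent absorption area: A₁ = 434.7*0.85 + 578.2*0.05 + 434.7*0.04 = 415.793 m².
Required A₂ = 0.161·2869.152/0.53 = 871.573 sabins.
ΔA needed = 871.573 − 415.793 = 455.780 sabins.
Each m² of panel replacing the walls (gypsum board on studs) adds (0.93 − 0.05) = 0.88 sabins.
Panel area = 455.780 / 0.88 = 517.9 m².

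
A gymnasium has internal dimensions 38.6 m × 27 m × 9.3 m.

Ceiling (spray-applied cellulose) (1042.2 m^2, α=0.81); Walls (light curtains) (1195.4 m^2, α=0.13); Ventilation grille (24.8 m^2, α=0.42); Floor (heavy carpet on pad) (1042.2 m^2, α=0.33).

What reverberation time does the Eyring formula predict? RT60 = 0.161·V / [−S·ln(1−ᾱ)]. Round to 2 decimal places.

0.90 sec

Total surface area S = 1042.2 + 1195.4 + 24.8 + 1042.2 = 3304.6 m^2.
Absorption A = 1042.2·0.81 + 1195.4·0.13 + 24.8·0.42 + 1042.2·0.33 = 1353.926 sabins.
Mean coefficient ᾱ = A/S = 0.4097.
Eyring denominator: −S ln(1−ᾱ) = 1741.935.
V = 38.6 × 27 × 9.3 = 9692.46 m³.
RT60 = 0.161 × 9692.46 / 1741.935 = 0.90 s.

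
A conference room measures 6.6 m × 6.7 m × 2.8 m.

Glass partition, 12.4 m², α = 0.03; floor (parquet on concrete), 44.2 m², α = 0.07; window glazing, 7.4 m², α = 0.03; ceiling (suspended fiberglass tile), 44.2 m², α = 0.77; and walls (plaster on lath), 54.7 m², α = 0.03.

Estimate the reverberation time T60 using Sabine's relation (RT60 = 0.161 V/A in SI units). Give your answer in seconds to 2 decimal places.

Summing Sᵢαᵢ: 0.372 + 3.094 + 0.222 + 34.034 + 1.641 → A = 39.363 sabins.
Volume V = 6.6 × 6.7 × 2.8 = 123.816 m³.
Sabine: RT60 = 0.161 × 123.816 / 39.363 = 0.51 s.

0.51 s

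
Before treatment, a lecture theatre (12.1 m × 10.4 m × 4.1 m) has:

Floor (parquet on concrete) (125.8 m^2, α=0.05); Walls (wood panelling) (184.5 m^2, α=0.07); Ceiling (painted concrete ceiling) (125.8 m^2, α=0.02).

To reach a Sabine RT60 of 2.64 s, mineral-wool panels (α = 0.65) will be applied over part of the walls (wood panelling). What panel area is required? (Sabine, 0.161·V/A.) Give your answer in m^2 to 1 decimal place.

A₁ = Σ Sᵢαᵢ = 125.8·0.05 + 184.5·0.07 + 125.8·0.02 = 21.721 sabins.
V = 515.944 m³. Target absorption A₂ = 0.161 × 515.944 / 2.64 = 31.465 sabins.
ΔA needed = 31.465 − 21.721 = 9.744 sabins.
Each m^2 of panel replacing the walls (wood panelling) adds (0.65 − 0.07) = 0.58 sabins.
Area = ΔA/Δα = 9.744/0.58 = 16.8 m^2.

16.8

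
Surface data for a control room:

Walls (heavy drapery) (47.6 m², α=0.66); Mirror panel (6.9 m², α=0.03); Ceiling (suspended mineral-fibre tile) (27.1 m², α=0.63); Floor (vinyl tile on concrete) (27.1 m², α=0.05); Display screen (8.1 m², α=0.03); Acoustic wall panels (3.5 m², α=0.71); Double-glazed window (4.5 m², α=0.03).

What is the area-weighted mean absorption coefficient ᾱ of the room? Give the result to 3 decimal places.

0.424

Total surface area S = 124.8 m².
Weighted sum Σ Sα = 52.914.
ᾱ = A/S = 0.424.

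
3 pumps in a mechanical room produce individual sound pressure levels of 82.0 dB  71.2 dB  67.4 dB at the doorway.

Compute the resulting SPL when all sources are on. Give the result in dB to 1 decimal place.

82.5 dB

Sum in the linear (power) domain: Σ 10^(Lᵢ/10) = 10^(82.0/10) + 10^(71.2/10) + 10^(67.4/10) = 1.772e+08.
Back to dB: 10·log₁₀ Σ = 82.5 dB.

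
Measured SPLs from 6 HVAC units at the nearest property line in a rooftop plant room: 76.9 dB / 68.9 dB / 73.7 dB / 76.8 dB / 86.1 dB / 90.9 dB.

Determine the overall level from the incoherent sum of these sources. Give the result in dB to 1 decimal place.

92.5 dB

Σ 10^(Lᵢ/10) = 1.766e+09.
Combined level = 10 log₁₀(1.766e+09) = 92.5 dB.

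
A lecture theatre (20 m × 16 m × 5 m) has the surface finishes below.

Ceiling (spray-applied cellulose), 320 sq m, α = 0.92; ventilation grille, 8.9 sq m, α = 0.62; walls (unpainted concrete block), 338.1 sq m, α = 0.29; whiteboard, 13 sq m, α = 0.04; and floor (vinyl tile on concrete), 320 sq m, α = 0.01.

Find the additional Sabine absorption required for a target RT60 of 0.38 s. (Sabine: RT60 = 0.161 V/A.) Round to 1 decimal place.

Total absorption A₁ = 320×0.92 + 8.9×0.62 + 338.1×0.29 + 13×0.04 + 320×0.01
  = 294.400 + 5.518 + 98.049 + 0.520 + 3.200 = 401.687 sq m sabins.
Target A₂ = 0.161·1600/0.38 = 677.895 sabins (V = 1600 m³).
Additional absorption ΔA = 677.895 − 401.687 = 276.2 sabins.

276.2 sabins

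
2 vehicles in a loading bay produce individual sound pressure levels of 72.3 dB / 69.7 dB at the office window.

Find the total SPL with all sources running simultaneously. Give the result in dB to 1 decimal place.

Sum in the linear (power) domain: Σ 10^(Lᵢ/10) = 10^(72.3/10) + 10^(69.7/10) = 2.631e+07.
L_total = 10·log₁₀(2.631e+07) = 74.2 dB.

74.2 dB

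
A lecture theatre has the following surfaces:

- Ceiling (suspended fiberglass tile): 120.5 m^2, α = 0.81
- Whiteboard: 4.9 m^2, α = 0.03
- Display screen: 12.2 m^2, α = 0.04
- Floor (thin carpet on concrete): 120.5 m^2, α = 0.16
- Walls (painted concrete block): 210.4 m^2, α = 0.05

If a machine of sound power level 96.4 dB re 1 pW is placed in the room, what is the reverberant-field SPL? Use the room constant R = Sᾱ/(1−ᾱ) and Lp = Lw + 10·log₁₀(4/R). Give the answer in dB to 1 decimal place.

80.0 dB

A = 128.040 sabins; S = 468.5 m^2.
ᾱ = 0.2733, so room constant R = A/(1−ᾱ) = 176.194 m^2.
Lp = 96.4 + 10·log₁₀(4/176.194) = 96.4 + (-16.44) = 80.0 dB.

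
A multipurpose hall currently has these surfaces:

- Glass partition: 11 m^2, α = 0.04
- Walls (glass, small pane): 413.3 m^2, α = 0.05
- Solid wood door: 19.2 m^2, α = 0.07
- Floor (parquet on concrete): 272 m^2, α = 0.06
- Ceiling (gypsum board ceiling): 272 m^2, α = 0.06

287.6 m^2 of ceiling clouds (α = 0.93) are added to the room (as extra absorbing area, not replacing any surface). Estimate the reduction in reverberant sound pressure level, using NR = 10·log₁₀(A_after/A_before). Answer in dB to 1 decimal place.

A_before = Σ Sᵢαᵢ = 11×0.04 + 413.3×0.05 + 19.2×0.07 + 272×0.06 + 272×0.06 = 55.089 sabins.
Added absorption = 287.6 × 0.93 = 267.468 sabins.
A_after = 55.089 + 267.468 = 322.557 sabins.
Reduction = 10 log₁₀(A_after/A_before) = 10 log₁₀(5.8552) = 7.7 dB.

7.7 dB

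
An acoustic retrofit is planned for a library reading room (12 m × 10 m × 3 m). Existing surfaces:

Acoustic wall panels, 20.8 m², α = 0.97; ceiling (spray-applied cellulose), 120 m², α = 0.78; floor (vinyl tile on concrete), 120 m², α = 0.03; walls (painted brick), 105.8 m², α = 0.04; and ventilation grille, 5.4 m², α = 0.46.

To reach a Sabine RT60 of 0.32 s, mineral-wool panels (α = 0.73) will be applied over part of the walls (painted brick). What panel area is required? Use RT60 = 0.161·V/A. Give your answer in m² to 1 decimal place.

Summing Sᵢαᵢ: 20.176 + 93.600 + 3.600 + 4.232 + 2.484 → A₁ = 124.092 sabins.
Required A₂ = 0.161·360/0.32 = 181.125 sabins.
Absorption to add: 181.125 − 124.092 = 57.033 sabins.
Net gain per m²: Δα = 0.73 − 0.04 = 0.69.
Panel area = 57.033 / 0.69 = 82.7 m².

82.7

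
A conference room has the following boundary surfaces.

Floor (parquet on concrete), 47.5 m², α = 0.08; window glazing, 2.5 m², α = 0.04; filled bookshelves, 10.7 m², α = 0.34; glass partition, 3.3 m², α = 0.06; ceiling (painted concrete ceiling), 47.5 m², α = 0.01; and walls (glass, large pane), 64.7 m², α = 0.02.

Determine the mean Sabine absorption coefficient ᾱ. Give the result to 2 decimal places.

Total surface area S = 176.2 m².
Weighted sum Σ Sα = 9.505.
ᾱ = 9.505 / 176.2 = 0.05.

0.05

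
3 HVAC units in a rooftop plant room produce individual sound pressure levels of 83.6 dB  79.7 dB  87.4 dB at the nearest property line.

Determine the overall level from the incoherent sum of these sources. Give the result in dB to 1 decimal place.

Converting to relative power and adding: 10^(83.6/10) + 10^(79.7/10) + 10^(87.4/10) = 8.72e+08.
Back to dB: 10·log₁₀ Σ = 89.4 dB.

89.4 dB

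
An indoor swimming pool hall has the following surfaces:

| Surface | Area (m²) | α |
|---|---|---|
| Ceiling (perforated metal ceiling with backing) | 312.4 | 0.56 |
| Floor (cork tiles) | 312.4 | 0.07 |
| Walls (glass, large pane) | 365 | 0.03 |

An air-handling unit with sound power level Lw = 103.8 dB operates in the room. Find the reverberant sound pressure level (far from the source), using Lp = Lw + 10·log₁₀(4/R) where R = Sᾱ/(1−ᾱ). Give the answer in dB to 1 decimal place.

Σ(Sᵢαᵢ) = 312.4×0.56 + 312.4×0.07 + 365×0.03 = 207.762; total area S = 989.8 m².
ᾱ = 207.762/989.8 = 0.2099; R = Sᾱ/(1−ᾱ) = 207.762/(1−0.2099) = 262.957 m².
Lp = Lw + 10 log₁₀(4/R) = 103.8 -18.18 = 85.6 dB.

85.6 dB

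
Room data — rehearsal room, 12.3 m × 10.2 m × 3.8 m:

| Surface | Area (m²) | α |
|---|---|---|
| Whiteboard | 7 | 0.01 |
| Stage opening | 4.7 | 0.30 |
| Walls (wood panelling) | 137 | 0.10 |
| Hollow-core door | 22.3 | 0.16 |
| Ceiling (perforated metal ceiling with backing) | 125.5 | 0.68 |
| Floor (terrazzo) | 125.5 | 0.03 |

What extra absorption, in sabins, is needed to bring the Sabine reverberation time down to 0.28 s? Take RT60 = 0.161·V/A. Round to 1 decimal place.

166.3 sabins

A₁ = Σ Sᵢαᵢ = 7·0.01 + 4.7·0.30 + 137·0.10 + 22.3·0.16 + 125.5·0.68 + 125.5·0.03 = 107.853 sabins.
V = 476.748 m³. Required absorption A₂ = 0.161 × 476.748 / 0.28 = 274.130 sabins.
Additional absorption ΔA = 274.130 − 107.853 = 166.3 sabins.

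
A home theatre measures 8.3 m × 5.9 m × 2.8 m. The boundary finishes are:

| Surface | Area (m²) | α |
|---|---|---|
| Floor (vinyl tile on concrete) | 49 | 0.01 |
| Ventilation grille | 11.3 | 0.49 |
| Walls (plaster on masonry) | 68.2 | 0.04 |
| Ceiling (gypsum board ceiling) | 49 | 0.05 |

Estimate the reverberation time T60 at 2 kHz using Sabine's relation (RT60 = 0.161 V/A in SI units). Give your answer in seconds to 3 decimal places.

Equivalent absorption area: A = 49×0.01 + 11.3×0.49 + 68.2×0.04 + 49×0.05 = 11.205 m².
Room volume: 137.116 m³.
Sabine: RT60 = 0.161 × 137.116 / 11.205 = 1.970 s.

1.970 sec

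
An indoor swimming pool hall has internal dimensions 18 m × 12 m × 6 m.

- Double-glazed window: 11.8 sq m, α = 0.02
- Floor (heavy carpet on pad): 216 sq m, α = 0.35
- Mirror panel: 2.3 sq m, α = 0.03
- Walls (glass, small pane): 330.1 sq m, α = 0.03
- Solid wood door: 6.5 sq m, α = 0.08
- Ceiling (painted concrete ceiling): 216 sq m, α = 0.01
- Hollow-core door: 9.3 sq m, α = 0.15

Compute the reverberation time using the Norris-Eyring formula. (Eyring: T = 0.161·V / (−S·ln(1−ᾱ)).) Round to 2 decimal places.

Total surface area S = 11.8 + 216 + 2.3 + 330.1 + 6.5 + 216 + 9.3 = 792.0 sq m.
Absorption A = 11.8×0.02 + 216×0.35 + 2.3×0.03 + 330.1×0.03 + 6.5×0.08 + 216×0.01 + 9.3×0.15 = 89.883 sabins.
Mean coefficient ᾱ = A/S = 0.1135.
Eyring denominator: −S ln(1−ᾱ) = 95.416.
V = 18 × 12 × 6 = 1296 m³.
T = 0.161·V/[−S·ln(1−ᾱ)] = 0.161·1296/95.416 = 2.19 s.

2.19 s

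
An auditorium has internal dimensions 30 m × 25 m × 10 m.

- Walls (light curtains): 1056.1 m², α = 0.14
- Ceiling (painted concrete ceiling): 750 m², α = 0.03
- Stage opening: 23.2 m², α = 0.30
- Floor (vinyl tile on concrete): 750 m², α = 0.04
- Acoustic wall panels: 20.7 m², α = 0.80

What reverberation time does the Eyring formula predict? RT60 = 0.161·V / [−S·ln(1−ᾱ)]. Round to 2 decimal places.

Total surface area S = 1056.1 + 750 + 23.2 + 750 + 20.7 = 2600.0 m².
Σ(Sᵢαᵢ) = 1056.1·0.14 + 750·0.03 + 23.2·0.30 + 750·0.04 + 20.7·0.80 = 223.874.
ᾱ = 223.874 / 2600.0 = 0.0861.
Eyring denominator: −S ln(1−ᾱ) = 234.089.
V = 30 × 25 × 10 = 7500 m³.
RT60 = 0.161 × 7500 / 234.089 = 5.16 s.

5.16 s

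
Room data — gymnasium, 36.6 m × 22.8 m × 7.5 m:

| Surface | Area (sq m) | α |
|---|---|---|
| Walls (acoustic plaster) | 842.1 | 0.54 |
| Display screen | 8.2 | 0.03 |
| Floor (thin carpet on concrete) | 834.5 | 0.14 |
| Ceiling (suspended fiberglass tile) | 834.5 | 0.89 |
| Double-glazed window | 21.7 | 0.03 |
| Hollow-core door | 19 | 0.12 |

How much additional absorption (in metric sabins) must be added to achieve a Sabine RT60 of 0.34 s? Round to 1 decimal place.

Total absorption A₁ = 842.1*0.54 + 8.2*0.03 + 834.5*0.14 + 834.5*0.89 + 21.7*0.03 + 19*0.12
  = 454.734 + 0.246 + 116.830 + 742.705 + 0.651 + 2.280 = 1317.446 sq m sabins.
For T = 0.34 s, need A₂ = 0.161·V/T = 0.161·6258.6/0.34 = 2963.631 sabins.
ΔA = A₂ − A₁ = 2963.631 − 1317.446 = 1646.2 sabins.

1646.2 sabins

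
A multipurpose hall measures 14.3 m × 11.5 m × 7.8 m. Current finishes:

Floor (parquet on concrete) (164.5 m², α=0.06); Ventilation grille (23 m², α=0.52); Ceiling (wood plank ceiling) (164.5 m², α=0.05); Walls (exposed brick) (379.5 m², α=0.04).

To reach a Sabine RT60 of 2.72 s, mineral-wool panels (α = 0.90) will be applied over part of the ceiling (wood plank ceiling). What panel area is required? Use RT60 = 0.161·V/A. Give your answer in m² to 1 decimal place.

Summing Sᵢαᵢ: 9.870 + 11.960 + 8.225 + 15.180 → A₁ = 45.235 sabins.
Required A₂ = 0.161·1282.71/2.72 = 75.925 sabins.
ΔA needed = 75.925 − 45.235 = 30.690 sabins.
Net gain per m²: Δα = 0.90 − 0.05 = 0.85.
Area = ΔA/Δα = 30.690/0.85 = 36.1 m².

36.1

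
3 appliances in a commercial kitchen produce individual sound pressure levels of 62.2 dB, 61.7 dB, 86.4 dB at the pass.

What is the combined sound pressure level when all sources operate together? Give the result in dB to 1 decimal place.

Σ 10^(Lᵢ/10) = 4.397e+08.
L_total = 10·log₁₀(4.397e+08) = 86.4 dB.

86.4 dB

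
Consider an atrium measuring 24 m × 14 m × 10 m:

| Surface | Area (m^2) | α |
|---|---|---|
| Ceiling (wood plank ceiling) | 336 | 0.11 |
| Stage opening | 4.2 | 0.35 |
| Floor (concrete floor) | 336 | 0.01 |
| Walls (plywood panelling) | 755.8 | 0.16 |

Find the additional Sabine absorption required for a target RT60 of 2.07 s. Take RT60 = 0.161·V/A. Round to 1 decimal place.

98.6 sabins

Equivalent absorption area: A₁ = 336*0.11 + 4.2*0.35 + 336*0.01 + 755.8*0.16 = 162.718 m^2.
For T = 2.07 s, need A₂ = 0.161·V/T = 0.161·3360/2.07 = 261.333 sabins.
Additional absorption ΔA = 261.333 − 162.718 = 98.6 sabins.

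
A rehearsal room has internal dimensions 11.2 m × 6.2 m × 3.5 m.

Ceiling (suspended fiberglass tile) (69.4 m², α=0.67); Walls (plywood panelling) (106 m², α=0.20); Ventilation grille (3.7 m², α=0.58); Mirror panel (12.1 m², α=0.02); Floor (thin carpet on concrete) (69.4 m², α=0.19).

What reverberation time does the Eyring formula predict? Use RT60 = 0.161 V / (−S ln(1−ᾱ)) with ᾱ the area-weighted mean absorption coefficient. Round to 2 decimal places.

Total surface area S = 69.4 + 106 + 3.7 + 12.1 + 69.4 = 260.6 m².
Absorption A = 69.4×0.67 + 106×0.20 + 3.7×0.58 + 12.1×0.02 + 69.4×0.19 = 83.272 sabins.
ᾱ = 83.272 / 260.6 = 0.3195.
Eyring denominator: −S ln(1−ᾱ) = 100.312.
V = 11.2 × 6.2 × 3.5 = 243.04 m³.
RT60 = 0.161 × 243.04 / 100.312 = 0.39 s.

0.39 sec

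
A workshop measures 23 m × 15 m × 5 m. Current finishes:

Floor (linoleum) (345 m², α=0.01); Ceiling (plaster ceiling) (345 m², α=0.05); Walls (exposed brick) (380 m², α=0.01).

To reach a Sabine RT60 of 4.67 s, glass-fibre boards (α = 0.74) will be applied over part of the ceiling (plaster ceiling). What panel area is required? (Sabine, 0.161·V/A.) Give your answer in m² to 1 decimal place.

Total absorption A₁ = 345*0.01 + 345*0.05 + 380*0.01
  = 3.450 + 17.250 + 3.800 = 24.500 m² sabins.
Required A₂ = 0.161·1725/4.67 = 59.470 sabins.
Absorption to add: 59.470 − 24.500 = 34.970 sabins.
Net gain per m²: Δα = 0.74 − 0.05 = 0.69.
Area = ΔA/Δα = 34.970/0.69 = 50.7 m².

50.7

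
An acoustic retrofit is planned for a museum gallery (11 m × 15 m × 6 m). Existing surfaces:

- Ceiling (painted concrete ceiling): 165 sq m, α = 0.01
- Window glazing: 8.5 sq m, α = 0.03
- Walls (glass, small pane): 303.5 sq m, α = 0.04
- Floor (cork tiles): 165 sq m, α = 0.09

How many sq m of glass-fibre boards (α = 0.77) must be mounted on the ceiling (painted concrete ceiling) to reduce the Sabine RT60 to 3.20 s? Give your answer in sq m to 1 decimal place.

A₁ = Σ Sᵢαᵢ = 165*0.01 + 8.5*0.03 + 303.5*0.04 + 165*0.09 = 28.895 sabins.
Required A₂ = 0.161·990/3.20 = 49.809 sabins.
ΔA needed = 49.809 − 28.895 = 20.914 sabins.
Each sq m of panel replacing the ceiling (painted concrete ceiling) adds (0.77 − 0.01) = 0.76 sabins.
Area = ΔA/Δα = 20.914/0.76 = 27.5 sq m.

27.5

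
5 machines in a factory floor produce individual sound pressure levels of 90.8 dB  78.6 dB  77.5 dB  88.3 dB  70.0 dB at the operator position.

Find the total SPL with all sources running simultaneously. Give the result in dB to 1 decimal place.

93.0 dB

Converting to relative power and adding: 10^(90.8/10) + 10^(78.6/10) + 10^(77.5/10) + 10^(88.3/10) + 10^(70.0/10) = 2.017e+09.
L_total = 10·log₁₀(2.017e+09) = 93.0 dB.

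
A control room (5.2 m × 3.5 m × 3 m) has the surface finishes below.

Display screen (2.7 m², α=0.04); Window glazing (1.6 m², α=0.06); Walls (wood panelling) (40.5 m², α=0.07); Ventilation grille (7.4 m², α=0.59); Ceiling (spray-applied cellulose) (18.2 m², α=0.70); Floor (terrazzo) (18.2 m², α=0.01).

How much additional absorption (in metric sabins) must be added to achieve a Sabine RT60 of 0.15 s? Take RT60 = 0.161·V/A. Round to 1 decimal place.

Total absorption A₁ = 2.7·0.04 + 1.6·0.06 + 40.5·0.07 + 7.4·0.59 + 18.2·0.70 + 18.2·0.01
  = 0.108 + 0.096 + 2.835 + 4.366 + 12.740 + 0.182 = 20.327 m² sabins.
V = 54.6 m³. Required absorption A₂ = 0.161 × 54.6 / 0.15 = 58.604 sabins.
Additional absorption ΔA = 58.604 − 20.327 = 38.3 sabins.

38.3 sabins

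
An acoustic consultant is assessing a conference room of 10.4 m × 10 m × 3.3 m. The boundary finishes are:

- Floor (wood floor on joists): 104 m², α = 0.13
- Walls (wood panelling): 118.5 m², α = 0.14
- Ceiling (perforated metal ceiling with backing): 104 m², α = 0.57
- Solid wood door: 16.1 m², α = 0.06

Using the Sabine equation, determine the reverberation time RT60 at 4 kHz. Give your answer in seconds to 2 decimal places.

0.61 seconds

Summing Sᵢαᵢ: 13.520 + 16.590 + 59.280 + 0.966 → A = 90.356 sabins.
Volume V = 10.4 × 10 × 3.3 = 343.2 m³.
RT60 = 0.161 · V / A = 0.161 × 343.2 / 90.356 = 0.61 s.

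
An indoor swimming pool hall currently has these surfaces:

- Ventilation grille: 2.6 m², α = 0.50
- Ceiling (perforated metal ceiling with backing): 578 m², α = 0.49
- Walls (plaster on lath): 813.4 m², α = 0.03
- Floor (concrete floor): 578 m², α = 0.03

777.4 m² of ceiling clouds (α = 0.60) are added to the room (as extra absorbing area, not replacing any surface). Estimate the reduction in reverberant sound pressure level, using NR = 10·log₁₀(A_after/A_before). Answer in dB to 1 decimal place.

Total absorption A_before = 2.6·0.50 + 578·0.49 + 813.4·0.03 + 578·0.03
  = 1.300 + 283.220 + 24.402 + 17.340 = 326.262 m² sabins.
Added absorption = 777.4 × 0.60 = 466.440 sabins.
New total A_after = 792.702 sabins.
Reduction = 10 log₁₀(A_after/A_before) = 10 log₁₀(2.4296) = 3.9 dB.

3.9 dB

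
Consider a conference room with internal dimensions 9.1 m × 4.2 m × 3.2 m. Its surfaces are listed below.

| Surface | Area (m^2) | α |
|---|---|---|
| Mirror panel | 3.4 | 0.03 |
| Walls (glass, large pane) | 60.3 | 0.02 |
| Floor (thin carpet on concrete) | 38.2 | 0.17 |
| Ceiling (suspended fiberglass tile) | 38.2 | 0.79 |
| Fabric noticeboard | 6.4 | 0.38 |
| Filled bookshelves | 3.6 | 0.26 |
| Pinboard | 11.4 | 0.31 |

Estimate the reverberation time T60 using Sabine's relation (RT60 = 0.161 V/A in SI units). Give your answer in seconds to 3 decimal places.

0.439 seconds

Summing Sᵢαᵢ: 0.102 + 1.206 + 6.494 + 30.178 + 2.432 + 0.936 + 3.534 → A = 44.882 sabins.
Volume V = 9.1 × 4.2 × 3.2 = 122.304 m³.
RT60 = 0.161 · V / A = 0.161 × 122.304 / 44.882 = 0.439 s.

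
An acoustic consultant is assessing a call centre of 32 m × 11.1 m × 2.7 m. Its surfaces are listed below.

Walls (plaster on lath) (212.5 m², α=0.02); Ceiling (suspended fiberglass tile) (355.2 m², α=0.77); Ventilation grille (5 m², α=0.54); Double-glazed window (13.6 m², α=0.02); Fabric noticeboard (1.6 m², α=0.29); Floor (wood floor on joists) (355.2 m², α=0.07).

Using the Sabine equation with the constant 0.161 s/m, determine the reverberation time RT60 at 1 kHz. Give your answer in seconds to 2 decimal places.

0.50 seconds

A = Σ Sᵢαᵢ = 212.5·0.02 + 355.2·0.77 + 5·0.54 + 13.6·0.02 + 1.6·0.29 + 355.2·0.07 = 306.054 sabins.
Volume V = 32 × 11.1 × 2.7 = 959.04 m³.
T = 0.161 V/A = 0.161·959.04/306.054 = 0.50 s.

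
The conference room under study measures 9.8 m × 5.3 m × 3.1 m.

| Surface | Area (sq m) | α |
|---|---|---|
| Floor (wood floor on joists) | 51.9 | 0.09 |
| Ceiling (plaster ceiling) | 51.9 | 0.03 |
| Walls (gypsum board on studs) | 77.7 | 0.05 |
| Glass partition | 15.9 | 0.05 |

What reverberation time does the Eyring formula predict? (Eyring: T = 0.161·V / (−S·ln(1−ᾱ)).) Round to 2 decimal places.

2.31 s

Total surface area S = 51.9 + 51.9 + 77.7 + 15.9 = 197.4 sq m.
Absorption A = 51.9×0.09 + 51.9×0.03 + 77.7×0.05 + 15.9×0.05 = 10.908 sabins.
ᾱ = 10.908 / 197.4 = 0.0553.
−S·ln(1−ᾱ) = −197.4 × ln(1 − 0.0553) = 11.230.
V = 9.8 × 5.3 × 3.1 = 161.014 m³.
RT60 = 0.161 × 161.014 / 11.230 = 2.31 s.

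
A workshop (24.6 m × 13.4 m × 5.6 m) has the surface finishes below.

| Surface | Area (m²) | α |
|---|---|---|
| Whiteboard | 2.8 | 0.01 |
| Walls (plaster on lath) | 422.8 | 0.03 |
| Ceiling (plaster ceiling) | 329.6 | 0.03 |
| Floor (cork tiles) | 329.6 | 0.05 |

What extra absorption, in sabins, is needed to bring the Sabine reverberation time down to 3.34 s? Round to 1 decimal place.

A₁ = Σ Sᵢαᵢ = 2.8*0.01 + 422.8*0.03 + 329.6*0.03 + 329.6*0.05 = 39.080 sabins.
For T = 3.34 s, need A₂ = 0.161·V/T = 0.161·1845.984/3.34 = 88.983 sabins.
Shortfall: 88.983 − 39.080 = 49.9 sabins.

49.9 sabins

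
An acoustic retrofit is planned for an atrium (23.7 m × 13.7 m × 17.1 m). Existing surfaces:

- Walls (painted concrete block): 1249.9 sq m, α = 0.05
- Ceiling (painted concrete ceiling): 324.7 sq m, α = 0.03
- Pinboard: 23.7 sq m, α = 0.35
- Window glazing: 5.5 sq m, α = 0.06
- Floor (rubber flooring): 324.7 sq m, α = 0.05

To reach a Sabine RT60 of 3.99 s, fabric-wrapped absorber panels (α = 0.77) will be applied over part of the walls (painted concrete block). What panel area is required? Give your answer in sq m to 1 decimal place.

176.3

A₁ = Σ Sᵢαᵢ = 1249.9·0.05 + 324.7·0.03 + 23.7·0.35 + 5.5·0.06 + 324.7·0.05 = 97.096 sabins.
Required A₂ = 0.161·5552.199/3.99 = 224.036 sabins.
Absorption to add: 224.036 − 97.096 = 126.940 sabins.
Each sq m of panel replacing the walls (painted concrete block) adds (0.77 − 0.05) = 0.72 sabins.
Panel area = 126.940 / 0.72 = 176.3 sq m.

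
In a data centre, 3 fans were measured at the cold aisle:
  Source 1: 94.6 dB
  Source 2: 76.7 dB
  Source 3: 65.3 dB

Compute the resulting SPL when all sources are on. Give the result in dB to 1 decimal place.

94.7 dB

Σ 10^(Lᵢ/10) = 2.934e+09.
Combined level = 10 log₁₀(2.934e+09) = 94.7 dB.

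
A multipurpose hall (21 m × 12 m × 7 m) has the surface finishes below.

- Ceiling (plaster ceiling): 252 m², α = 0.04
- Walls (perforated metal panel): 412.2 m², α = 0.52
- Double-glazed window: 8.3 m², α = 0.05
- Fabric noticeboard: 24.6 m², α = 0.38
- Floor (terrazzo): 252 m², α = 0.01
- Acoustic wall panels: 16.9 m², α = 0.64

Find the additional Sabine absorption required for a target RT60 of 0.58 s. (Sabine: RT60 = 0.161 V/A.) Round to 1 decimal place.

Total absorption A₁ = 252*0.04 + 412.2*0.52 + 8.3*0.05 + 24.6*0.38 + 252*0.01 + 16.9*0.64
  = 10.080 + 214.344 + 0.415 + 9.348 + 2.520 + 10.816 = 247.523 m² sabins.
Target A₂ = 0.161·1764/0.58 = 489.662 sabins (V = 1764 m³).
Additional absorption ΔA = 489.662 − 247.523 = 242.1 sabins.

242.1 sabins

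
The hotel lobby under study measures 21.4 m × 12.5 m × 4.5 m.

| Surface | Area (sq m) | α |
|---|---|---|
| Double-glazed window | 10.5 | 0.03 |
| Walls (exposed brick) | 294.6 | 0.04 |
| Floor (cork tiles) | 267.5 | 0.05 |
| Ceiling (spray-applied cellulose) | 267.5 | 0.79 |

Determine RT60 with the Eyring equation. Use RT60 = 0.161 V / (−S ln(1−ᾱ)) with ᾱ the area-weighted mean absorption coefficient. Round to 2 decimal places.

0.70 seconds

Total surface area S = 10.5 + 294.6 + 267.5 + 267.5 = 840.1 sq m.
Absorption A = 10.5×0.03 + 294.6×0.04 + 267.5×0.05 + 267.5×0.79 = 236.799 sabins.
ᾱ = 236.799 / 840.1 = 0.2819.
Eyring denominator: −S ln(1−ᾱ) = 278.196.
V = 21.4 × 12.5 × 4.5 = 1203.75 m³.
T = 0.161·V/[−S·ln(1−ᾱ)] = 0.161·1203.75/278.196 = 0.70 s.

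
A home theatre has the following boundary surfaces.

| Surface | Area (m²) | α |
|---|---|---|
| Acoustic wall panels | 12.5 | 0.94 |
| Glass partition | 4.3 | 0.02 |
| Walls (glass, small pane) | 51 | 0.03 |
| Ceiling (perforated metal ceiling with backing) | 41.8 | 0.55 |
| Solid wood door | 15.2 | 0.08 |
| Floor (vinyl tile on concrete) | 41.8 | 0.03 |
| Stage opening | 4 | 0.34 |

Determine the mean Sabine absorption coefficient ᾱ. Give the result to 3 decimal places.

0.236

S = Σ Sᵢ = 12.5 + 4.3 + 51 + 41.8 + 15.2 + 41.8 + 4 = 170.6 m².
Weighted sum Σ Sα = 40.186.
ᾱ = A/S = 0.236.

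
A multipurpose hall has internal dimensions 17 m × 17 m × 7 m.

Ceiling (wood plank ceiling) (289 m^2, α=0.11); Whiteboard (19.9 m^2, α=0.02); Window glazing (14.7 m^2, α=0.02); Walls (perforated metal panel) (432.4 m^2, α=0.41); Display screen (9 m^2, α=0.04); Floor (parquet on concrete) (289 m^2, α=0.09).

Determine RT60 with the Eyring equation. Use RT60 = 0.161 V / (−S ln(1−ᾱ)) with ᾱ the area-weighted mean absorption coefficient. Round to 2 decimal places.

Total surface area S = 289 + 19.9 + 14.7 + 432.4 + 9 + 289 = 1054.0 m^2.
Absorption A = 289×0.11 + 19.9×0.02 + 14.7×0.02 + 432.4×0.41 + 9×0.04 + 289×0.09 = 236.136 sabins.
Mean coefficient ᾱ = A/S = 0.2240.
−S·ln(1−ᾱ) = −1054.0 × ln(1 − 0.2240) = 267.297.
V = 17 × 17 × 7 = 2023 m³.
RT60 = 0.161 × 2023 / 267.297 = 1.22 s.

1.22 s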